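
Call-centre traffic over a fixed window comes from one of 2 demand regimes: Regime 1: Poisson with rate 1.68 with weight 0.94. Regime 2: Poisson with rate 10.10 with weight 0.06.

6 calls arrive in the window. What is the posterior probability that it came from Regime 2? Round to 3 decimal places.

The responsibility of component k is π_k f_k(x) divided by Σ_j π_j f_j(x).
Evaluate each component's likelihood at the observed value:
  f_1 = 0.00581981
  f_2 = 0.060565
Multiply by the mixture weights:
  π_1·f_1 = 0.94 × 0.00581981 = 0.00547062
  π_2·f_2 = 0.06 × 0.060565 = 0.0036339
Evidence: 0.00547062 + 0.0036339 = 0.00910452
P(Regime 2 | the observation) = 0.0036339 / 0.00910452 ≈ 0.399

0.399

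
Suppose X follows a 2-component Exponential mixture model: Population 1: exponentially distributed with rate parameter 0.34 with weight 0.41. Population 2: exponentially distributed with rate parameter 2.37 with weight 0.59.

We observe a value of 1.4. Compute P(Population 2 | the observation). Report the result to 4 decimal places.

0.3690

By Bayes' theorem, P(k | x) = π_k f_k(x) / Σ_j π_j f_j(x).
Component likelihoods at x = 1.4:
  p_1 = 0.21123
  p_2 = 0.0858537
Prior × likelihood for each component:
  π_1·p_1 = 0.41 × 0.21123 = 0.0866041
  π_2·p_2 = 0.59 × 0.0858537 = 0.0506537
Evidence: 0.0866041 + 0.0506537 = 0.137258
P(Population 2 | 1.4) = 0.0506537 / 0.137258 ≈ 0.3690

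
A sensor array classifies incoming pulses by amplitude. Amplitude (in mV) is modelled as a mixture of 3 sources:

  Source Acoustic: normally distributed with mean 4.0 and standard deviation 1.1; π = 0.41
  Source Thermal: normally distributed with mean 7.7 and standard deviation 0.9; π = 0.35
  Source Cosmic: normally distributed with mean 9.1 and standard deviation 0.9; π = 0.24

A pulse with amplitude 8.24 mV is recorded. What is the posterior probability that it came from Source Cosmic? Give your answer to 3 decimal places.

0.342

By Bayes' theorem, P(k | x) = π_k f_k(x) / Σ_j π_j f_j(x).
Component likelihoods at x = 8.24 mV:
  p_Acoustic = 0.000215401
  p_Thermal = 0.37025
  p_Cosmic = 0.280798
Prior × likelihood for each component:
  π_Acoustic·p_Acoustic = 0.41 × 0.000215401 = 8.83144e-05
  π_Thermal·p_Thermal = 0.35 × 0.37025 = 0.129587
  π_Cosmic·p_Cosmic = 0.24 × 0.280798 = 0.0673914
Sum: 8.83144e-05 + 0.129587 + 0.0673914 = 0.197067
P(Source Cosmic | the observation) = 0.0673914 / 0.197067 ≈ 0.342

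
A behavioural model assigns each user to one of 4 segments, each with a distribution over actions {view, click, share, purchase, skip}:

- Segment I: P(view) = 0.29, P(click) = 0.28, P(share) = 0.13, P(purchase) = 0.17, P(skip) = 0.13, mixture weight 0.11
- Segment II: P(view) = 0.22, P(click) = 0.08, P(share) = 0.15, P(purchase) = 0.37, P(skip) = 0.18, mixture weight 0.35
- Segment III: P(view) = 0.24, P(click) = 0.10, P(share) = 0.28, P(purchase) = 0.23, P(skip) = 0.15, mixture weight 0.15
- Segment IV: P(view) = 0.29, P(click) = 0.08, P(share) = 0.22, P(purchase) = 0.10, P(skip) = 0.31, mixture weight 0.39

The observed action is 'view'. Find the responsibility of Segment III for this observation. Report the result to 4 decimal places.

P(component k | x) = π_k·f_k(x) / marginal(x), where marginal(x) = Σ_j π_j·f_j(x).
Component likelihoods at x = 'view':
  f_I = P(view | comp) = 0.29
  f_II = P(view | comp) = 0.22
  f_III = P(view | comp) = 0.24
  f_IV = P(view | comp) = 0.29
Prior × likelihood for each component:
  π_I·f_I = 0.11 × 0.29 = 0.0319
  π_II·f_II = 0.35 × 0.22 = 0.077
  π_III·f_III = 0.15 × 0.24 = 0.036
  π_IV·f_IV = 0.39 × 0.29 = 0.1131
Marginal: 0.0319 + 0.077 + 0.036 + 0.1131 = 0.258
P(Segment III | data) ≈ 0.1395

0.1395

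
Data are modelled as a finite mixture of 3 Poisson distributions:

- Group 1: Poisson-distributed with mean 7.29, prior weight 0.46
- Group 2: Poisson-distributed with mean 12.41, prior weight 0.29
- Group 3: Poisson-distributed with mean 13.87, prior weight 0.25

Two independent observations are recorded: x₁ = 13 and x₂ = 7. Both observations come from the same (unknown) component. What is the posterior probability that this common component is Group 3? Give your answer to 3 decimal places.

By Bayes' theorem, P(k | x) = w_k f_k(x) / Σ_j w_j f_j(x).
Since both observations come from the same component, the likelihood for component k is f_k(x₁)·f_k(x₂).
  f_1 = [e^(−7.29)·7.29^13/13! = 0.0179958] × [0.148134] = 0.00266579
  f_2 = [e^(−12.41)·12.41^13/13! = 0.108432] × [0.0366756] = 0.00397682
  f_3 = [e^(−13.87)·13.87^13/13! = 0.106918] × [0.0185541] = 0.00198376
Prior × likelihood for each component:
  w_1·f_1 = 0.46 × 0.00266579 = 0.00122626
  w_2·f_2 = 0.29 × 0.00397682 = 0.00115328
  w_3·f_3 = 0.25 × 0.00198376 = 0.00049594
Evidence: 0.00122626 + 0.00115328 + 0.00049594 = 0.00287548
P(Group 3 | data) = 0.00049594 / 0.00287548 ≈ 0.172

0.172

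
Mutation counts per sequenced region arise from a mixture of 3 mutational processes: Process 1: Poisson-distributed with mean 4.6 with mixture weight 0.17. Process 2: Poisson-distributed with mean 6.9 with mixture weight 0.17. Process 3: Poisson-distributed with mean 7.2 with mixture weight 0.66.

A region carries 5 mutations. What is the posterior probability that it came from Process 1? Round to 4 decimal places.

0.2237

Apply Bayes' rule: the posterior for each component is proportional to its prior times its likelihood at x.
Component likelihoods at x = 5 mutations:
  f_1 = 0.172526
  f_2 = 0.131351
  f_3 = 0.120382
Weight by the priors:
  π_1·f_1 = 0.17 × 0.172526 = 0.0293293
  π_2·f_2 = 0.17 × 0.131351 = 0.0223296
  π_3·f_3 = 0.66 × 0.120382 = 0.079452
Denominator: 0.0293293 + 0.0223296 + 0.079452 = 0.131111
P(Process 1 | x) ≈ 0.2237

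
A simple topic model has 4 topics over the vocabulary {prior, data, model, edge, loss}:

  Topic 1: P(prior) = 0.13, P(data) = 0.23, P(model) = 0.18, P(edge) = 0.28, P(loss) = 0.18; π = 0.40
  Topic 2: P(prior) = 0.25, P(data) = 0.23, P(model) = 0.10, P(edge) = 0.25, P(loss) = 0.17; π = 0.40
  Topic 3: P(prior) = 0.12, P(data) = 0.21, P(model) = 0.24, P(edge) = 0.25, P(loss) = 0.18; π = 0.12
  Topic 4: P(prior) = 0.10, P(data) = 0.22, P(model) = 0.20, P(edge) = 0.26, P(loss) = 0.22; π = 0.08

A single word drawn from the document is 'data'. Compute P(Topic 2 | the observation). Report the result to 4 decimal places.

0.4056

P(component k | x) = π_k·f_k(x) / marginal(x), where marginal(x) = Σ_j π_j·f_j(x).
Component likelihoods at x = 'data':
  f_1 = P(data | comp) = 0.23
  f_2 = P(data | comp) = 0.23
  f_3 = P(data | comp) = 0.21
  f_4 = P(data | comp) = 0.22
Multiply by the mixture weights:
  π_1·f_1 = 0.40 × 0.23 = 0.092
  π_2·f_2 = 0.40 × 0.23 = 0.092
  π_3·f_3 = 0.12 × 0.21 = 0.0252
  π_4·f_4 = 0.08 × 0.22 = 0.0176
Marginal: 0.092 + 0.092 + 0.0252 + 0.0176 = 0.2268
P(Topic 2 | data) ≈ 0.4056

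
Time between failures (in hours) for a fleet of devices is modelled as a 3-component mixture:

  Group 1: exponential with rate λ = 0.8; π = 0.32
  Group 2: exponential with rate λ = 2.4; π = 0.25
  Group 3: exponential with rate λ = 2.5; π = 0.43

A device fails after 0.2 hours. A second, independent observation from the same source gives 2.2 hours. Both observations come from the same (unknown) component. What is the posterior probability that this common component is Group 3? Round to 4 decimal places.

0.1616

Posterior ∝ prior × likelihood, so P(k | x) ∝ π_k f_k(x); normalise over all components.
Since both observations come from the same component, the likelihood for component k is f_k(x₁)·f_k(x₂).
  L_1 = [0.8·e^(−0.8·0.2) = 0.8·e^(−0.1600) = 0.681715] × [0.137636] = 0.0938285
  L_2 = [2.4·e^(−2.4·0.2) = 2.4·e^(−0.4800) = 1.48508] × [0.0122218] = 0.0181504
  L_3 = [2.5·e^(−2.5·0.2) = 2.5·e^(−0.5000) = 1.51633] × [0.0102169] = 0.0154922
Unnormalised posteriors:
  π_1·L_1 = 0.32 × 0.0938285 = 0.0300251
  π_2·L_2 = 0.25 × 0.0181504 = 0.0045376
  π_3·L_3 = 0.43 × 0.0154922 = 0.00666165
Sum: 0.0300251 + 0.0045376 + 0.00666165 = 0.0412244
P(Group 3 | x) ≈ 0.1616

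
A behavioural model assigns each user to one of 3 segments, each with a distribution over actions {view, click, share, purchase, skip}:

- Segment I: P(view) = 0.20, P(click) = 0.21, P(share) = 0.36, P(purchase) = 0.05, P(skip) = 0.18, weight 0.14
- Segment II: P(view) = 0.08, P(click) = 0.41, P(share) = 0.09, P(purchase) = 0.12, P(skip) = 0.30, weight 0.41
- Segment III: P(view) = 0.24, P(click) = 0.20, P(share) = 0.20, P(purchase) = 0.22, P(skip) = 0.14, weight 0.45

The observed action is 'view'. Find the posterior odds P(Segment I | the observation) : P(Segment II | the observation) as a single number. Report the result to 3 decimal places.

0.854

Since P(k|x) ∝ π_k f_k(x), the posterior odds are π_i f_i(x) / (π_j f_j(x)).
Component likelihoods at x = 'view':
  p_I = P(view | comp) = 0.20
  p_II = P(view | comp) = 0.08
  p_III = P(view | comp) = 0.24
0.028 / 0.0328 ≈ 0.854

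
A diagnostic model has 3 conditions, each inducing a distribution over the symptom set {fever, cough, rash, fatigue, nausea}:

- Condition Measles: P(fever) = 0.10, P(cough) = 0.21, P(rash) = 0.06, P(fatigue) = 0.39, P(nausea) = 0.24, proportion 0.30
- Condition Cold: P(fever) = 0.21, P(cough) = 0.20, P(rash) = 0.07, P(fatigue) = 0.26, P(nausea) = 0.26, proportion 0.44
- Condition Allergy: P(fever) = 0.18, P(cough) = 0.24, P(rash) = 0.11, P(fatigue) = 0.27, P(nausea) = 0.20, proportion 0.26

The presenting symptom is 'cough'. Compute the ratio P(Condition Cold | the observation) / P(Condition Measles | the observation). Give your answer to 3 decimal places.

Only the two components matter; the odds are (π_i f_i(x)) / (π_j f_j(x)).
Evaluate each component's likelihood at the observed value:
  L_Measles = 0.21
  L_Cold = 0.2
  L_Allergy = 0.24
Posterior odds = (π_Cold·L_Cold) / (π_Measles·L_Measles) = (0.44·0.2) / (0.30·0.21) = 0.088 / 0.063 ≈ 1.397

1.397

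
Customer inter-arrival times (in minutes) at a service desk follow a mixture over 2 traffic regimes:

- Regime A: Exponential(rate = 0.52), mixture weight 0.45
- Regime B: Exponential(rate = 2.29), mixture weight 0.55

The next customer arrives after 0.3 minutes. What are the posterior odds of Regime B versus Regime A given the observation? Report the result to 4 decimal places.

Only the two components matter; the odds are (w_i f_i(x)) / (w_j f_j(x)).
Evaluate each component's likelihood at the observed value:
  p_A = 0.52·e^(−0.52·0.3) = 0.52·e^(−0.1560) = 0.444891
  p_B = 2.29·e^(−2.29·0.3) = 2.29·e^(−0.6870) = 1.15206
Odds = (0.55/0.45) × (1.15206/0.444891) = 1.22222 × 2.58953 ≈ 3.1650

3.1650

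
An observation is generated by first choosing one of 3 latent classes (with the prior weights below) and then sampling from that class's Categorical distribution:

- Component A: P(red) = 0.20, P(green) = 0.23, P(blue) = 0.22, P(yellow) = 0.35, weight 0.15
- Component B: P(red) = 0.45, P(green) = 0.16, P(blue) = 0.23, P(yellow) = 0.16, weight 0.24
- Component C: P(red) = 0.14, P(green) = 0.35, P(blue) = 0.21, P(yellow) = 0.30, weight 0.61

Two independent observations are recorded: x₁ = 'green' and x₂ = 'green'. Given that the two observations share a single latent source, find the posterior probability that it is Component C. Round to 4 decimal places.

0.8415

The responsibility of component k is w_k f_k(x) divided by Σ_j w_j f_j(x).
Since both observations come from the same component, the likelihood for component k is f_k(x₁)·f_k(x₂).
  p_A = [0.23] × [0.23] = 0.0529
  p_B = [0.16] × [0.16] = 0.0256
  p_C = [0.35] × [0.35] = 0.1225
Prior × likelihood for each component:
  w_A·p_A = 0.15 × 0.0529 = 0.007935
  w_B·p_B = 0.24 × 0.0256 = 0.006144
  w_C·p_C = 0.61 × 0.1225 = 0.074725
Evidence: 0.007935 + 0.006144 + 0.074725 = 0.088804
So the posterior for Component C is 0.074725 / 0.088804 ≈ 0.8415.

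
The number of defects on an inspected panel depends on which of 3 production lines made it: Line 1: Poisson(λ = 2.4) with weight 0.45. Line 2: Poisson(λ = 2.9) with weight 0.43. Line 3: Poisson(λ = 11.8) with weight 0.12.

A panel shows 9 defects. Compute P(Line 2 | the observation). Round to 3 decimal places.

Posterior ∝ prior × likelihood, so P(k | x) ∝ π_k f_k(x); normalise over all components.
Evaluate each component's likelihood at the observed value:
  p_1 = 0.000660437
  p_2 = 0.00219971
  p_3 = 0.0917276
Multiply by the mixture weights:
  π_1·p_1 = 0.45 × 0.000660437 = 0.000297197
  π_2·p_2 = 0.43 × 0.00219971 = 0.000945874
  π_3·p_3 = 0.12 × 0.0917276 = 0.0110073
Sum: 0.000297197 + 0.000945874 + 0.0110073 = 0.0122504
Responsibility of Line 2: 0.000945874 / 0.0122504 ≈ 0.077

0.077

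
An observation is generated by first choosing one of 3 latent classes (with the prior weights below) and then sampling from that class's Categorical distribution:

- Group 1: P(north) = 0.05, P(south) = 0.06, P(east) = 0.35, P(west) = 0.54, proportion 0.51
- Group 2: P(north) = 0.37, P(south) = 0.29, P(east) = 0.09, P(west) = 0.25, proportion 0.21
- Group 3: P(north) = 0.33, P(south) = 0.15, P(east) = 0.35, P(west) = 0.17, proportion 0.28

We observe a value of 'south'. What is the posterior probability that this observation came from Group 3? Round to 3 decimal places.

0.315

Posterior ∝ prior × likelihood, so P(k | x) ∝ π_k f_k(x); normalise over all components.
Component likelihoods at x = 'south':
  p_1 = 0.06
  p_2 = 0.29
  p_3 = 0.15
Multiply by the mixture weights:
  π_1·p_1 = 0.51 × 0.06 = 0.0306
  π_2·p_2 = 0.21 × 0.29 = 0.0609
  π_3·p_3 = 0.28 × 0.15 = 0.042
Marginal: 0.0306 + 0.0609 + 0.042 = 0.1335
P(Group 3 | x) = 0.042 / 0.1335 ≈ 0.315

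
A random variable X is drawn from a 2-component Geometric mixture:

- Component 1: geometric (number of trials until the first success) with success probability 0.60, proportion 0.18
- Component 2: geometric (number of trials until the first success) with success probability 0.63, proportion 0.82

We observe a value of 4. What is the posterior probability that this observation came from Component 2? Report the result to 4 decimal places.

By Bayes' theorem, P(k | x) = w_k f_k(x) / Σ_j w_j f_j(x).
Geometric probabilities:
  f_1 = 0.60·(1−0.60)^3 = 0.60·0.064 = 0.0384
  f_2 = 0.63·(1−0.63)^3 = 0.63·0.050653 = 0.0319114
Multiply by the mixture weights:
  w_1·f_1 = 0.18 × 0.0384 = 0.006912
  w_2·f_2 = 0.82 × 0.0319114 = 0.0261673
Evidence: 0.006912 + 0.0261673 = 0.0330793
Responsibility of Component 2: 0.0261673 / 0.0330793 ≈ 0.7910

0.7910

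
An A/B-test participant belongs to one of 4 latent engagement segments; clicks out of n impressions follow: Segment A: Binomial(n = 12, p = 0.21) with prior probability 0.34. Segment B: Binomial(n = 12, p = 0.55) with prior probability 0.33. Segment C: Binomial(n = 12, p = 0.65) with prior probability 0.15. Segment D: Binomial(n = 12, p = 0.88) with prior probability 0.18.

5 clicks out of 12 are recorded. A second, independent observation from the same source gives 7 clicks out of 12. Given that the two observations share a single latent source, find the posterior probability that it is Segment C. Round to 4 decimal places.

0.1409

Apply Bayes' rule: the posterior for each component is proportional to its prior times its likelihood at x.
Since both observations come from the same component, the likelihood for component k is f_k(x₁)·f_k(x₂).
  p_A = [C(12,5)·0.21^5·0.79^7 = 792·0.00040841·0.192039 = 0.0621171] × [0.0043893] = 0.000272651
  p_B = [C(12,5)·0.55^5·0.45^7 = 792·0.0503284·0.00373669 = 0.148945] × [0.222498] = 0.03314
  p_C = [C(12,5)·0.65^5·0.35^7 = 792·0.116029·0.000643393 = 0.0591246] × [0.20392] = 0.0120567
  p_D = [C(12,5)·0.88^5·0.12^7 = 792·0.527732·3.58318e-07 = 0.000149764] × [0.00805397] = 1.20619e-06
Unnormalised posteriors:
  π_A·p_A = 0.34 × 0.000272651 = 9.27013e-05
  π_B·p_B = 0.33 × 0.03314 = 0.0109362
  π_C·p_C = 0.15 × 0.0120567 = 0.0018085
  π_D·p_D = 0.18 × 1.20619e-06 = 2.17115e-07
Sum: 9.27013e-05 + 0.0109362 + 0.0018085 + 2.17115e-07 = 0.0128376
P(Segment C | x) = 0.0018085 / 0.0128376 ≈ 0.1409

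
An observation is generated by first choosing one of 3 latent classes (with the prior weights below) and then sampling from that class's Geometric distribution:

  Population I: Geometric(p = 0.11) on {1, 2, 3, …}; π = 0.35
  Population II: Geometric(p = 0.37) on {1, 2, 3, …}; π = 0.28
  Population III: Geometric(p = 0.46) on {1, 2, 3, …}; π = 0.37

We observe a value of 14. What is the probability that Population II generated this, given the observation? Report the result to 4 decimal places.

0.0291

Posterior ∝ prior × likelihood, so P(k | x) ∝ P(Z=k) f_k(x); normalise over all components.
Evaluate each component's likelihood at the observed value:
  f_I = 0.0241804
  f_II = 0.000911232
  f_III = 0.000152713
Prior × likelihood for each component:
  P(Z=I)·f_I = 0.35 × 0.0241804 = 0.00846313
  P(Z=II)·f_II = 0.28 × 0.000911232 = 0.000255145
  P(Z=III)·f_III = 0.37 × 0.000152713 = 5.65039e-05
Denominator: 0.00846313 + 0.000255145 + 5.65039e-05 = 0.00877477
P(Population II | data) = 0.000255145 / 0.00877477 ≈ 0.0291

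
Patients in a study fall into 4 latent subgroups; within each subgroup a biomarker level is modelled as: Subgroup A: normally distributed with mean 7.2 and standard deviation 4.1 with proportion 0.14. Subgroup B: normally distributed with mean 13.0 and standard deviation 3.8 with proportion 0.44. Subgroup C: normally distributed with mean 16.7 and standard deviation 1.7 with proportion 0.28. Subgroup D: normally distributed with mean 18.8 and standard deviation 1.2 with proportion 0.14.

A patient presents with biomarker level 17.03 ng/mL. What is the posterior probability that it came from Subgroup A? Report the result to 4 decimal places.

0.0072

The responsibility of component k is P(Z=k) f_k(x) divided by Σ_j P(Z=j) f_j(x).
Component likelihoods at x = 17.03 ng/mL:
  p_A = (1/(4.1·√(2π)))·exp(−(17.03−7.2)²/(2·4.1²)) = 0.097303·exp(-2.87415) = 0.00549413
  p_B = (1/(3.8·√(2π)))·exp(−(17.03−13.0)²/(2·3.8²)) = 0.104985·exp(-0.56236) = 0.059827
  p_C = (1/(1.7·√(2π)))·exp(−(17.03−16.7)²/(2·1.7²)) = 0.234672·exp(-0.01884) = 0.230292
  p_D = (1/(1.2·√(2π)))·exp(−(17.03−18.8)²/(2·1.2²)) = 0.332452·exp(-1.08781) = 0.112021
Multiply by the mixture weights:
  P(Z=A)·p_A = 0.14 × 0.00549413 = 0.000769178
  P(Z=B)·p_B = 0.44 × 0.059827 = 0.0263239
  P(Z=C)·p_C = 0.28 × 0.230292 = 0.0644817
  P(Z=D)·p_D = 0.14 × 0.112021 = 0.0156829
Normaliser: 0.000769178 + 0.0263239 + 0.0644817 + 0.0156829 = 0.107258
P(Subgroup A | the observation) ≈ 0.0072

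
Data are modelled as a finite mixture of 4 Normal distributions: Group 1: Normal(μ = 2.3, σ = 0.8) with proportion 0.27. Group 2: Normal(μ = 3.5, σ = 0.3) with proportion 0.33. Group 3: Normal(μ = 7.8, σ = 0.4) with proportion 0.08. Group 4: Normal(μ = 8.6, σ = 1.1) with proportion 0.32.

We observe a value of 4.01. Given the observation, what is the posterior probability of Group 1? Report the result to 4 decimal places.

By Bayes' theorem, P(k | x) = π_k f_k(x) / Σ_j π_j f_j(x).
Normal densities:
  p_1 = (1/(0.8·√(2π)))·exp(−(4.01−2.3)²/(2·0.8²)) = 0.498678·exp(-2.28445) = 0.0507802
  p_2 = (1/(0.3·√(2π)))·exp(−(4.01−3.5)²/(2·0.3²)) = 1.329808·exp(-1.44500) = 0.313497
  p_3 = (1/(0.4·√(2π)))·exp(−(4.01−7.8)²/(2·0.4²)) = 0.997356·exp(-44.88781) = 3.1939e-20
  p_4 = (1/(1.1·√(2π)))·exp(−(4.01−8.6)²/(2·1.1²)) = 0.362675·exp(-8.70583) = 6.00655e-05
Unnormalised posteriors:
  π_1·p_1 = 0.27 × 0.0507802 = 0.0137107
  π_2·p_2 = 0.33 × 0.313497 = 0.103454
  π_3·p_3 = 0.08 × 3.1939e-20 = 2.55512e-21
  π_4·p_4 = 0.32 × 6.00655e-05 = 1.9221e-05
Sum: 0.0137107 + 0.103454 + 2.55512e-21 + 1.9221e-05 = 0.117184
P(Group 1 | the observation) = 0.0137107 / 0.117184 ≈ 0.1170

0.1170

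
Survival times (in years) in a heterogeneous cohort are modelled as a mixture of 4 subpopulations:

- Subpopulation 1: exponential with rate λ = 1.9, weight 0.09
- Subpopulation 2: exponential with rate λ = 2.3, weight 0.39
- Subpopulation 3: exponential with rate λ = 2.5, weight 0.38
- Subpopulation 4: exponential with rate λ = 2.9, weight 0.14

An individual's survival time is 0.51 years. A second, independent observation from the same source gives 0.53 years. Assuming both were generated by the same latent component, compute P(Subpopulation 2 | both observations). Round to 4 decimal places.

0.4033

P(component k | x) = π_k·f_k(x) / marginal(x), where marginal(x) = Σ_j π_j·f_j(x).
Since both observations come from the same component, the likelihood for component k is f_k(x₁)·f_k(x₂).
  L_1 = [1.9·e^(−1.9·0.51) = 1.9·e^(−0.9690) = 0.720978] × [0.694095] = 0.500428
  L_2 = [2.3·e^(−2.3·0.51) = 2.3·e^(−1.1730) = 0.711706] × [0.679709] = 0.483753
  L_3 = [2.5·e^(−2.5·0.51) = 2.5·e^(−1.2750) = 0.698577] × [0.664507] = 0.46421
  L_4 = [2.9·e^(−2.9·0.51) = 2.9·e^(−1.4790) = 0.66081] × [0.623573] = 0.412063
Weight by the priors:
  π_1·L_1 = 0.09 × 0.500428 = 0.0450385
  π_2·L_2 = 0.39 × 0.483753 = 0.188663
  π_3·L_3 = 0.38 × 0.46421 = 0.1764
  π_4·L_4 = 0.14 × 0.412063 = 0.0576888
Denominator: 0.0450385 + 0.188663 + 0.1764 + 0.0576888 = 0.467791
Responsibility of Subpopulation 2: 0.188663 / 0.467791 ≈ 0.4033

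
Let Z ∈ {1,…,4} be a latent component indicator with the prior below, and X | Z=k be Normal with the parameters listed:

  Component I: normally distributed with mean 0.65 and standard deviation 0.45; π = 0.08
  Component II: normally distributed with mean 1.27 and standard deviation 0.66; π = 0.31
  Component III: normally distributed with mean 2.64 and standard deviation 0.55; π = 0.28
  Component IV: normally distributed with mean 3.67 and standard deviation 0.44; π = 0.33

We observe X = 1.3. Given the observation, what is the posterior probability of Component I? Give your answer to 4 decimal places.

Posterior ∝ prior × likelihood, so P(k | x) ∝ w_k f_k(x); normalise over all components.
Evaluate each component's likelihood at the observed value:
  f_I = 0.312347
  f_II = 0.603834
  f_III = 0.0372898
  f_IV = 4.54342e-07
Multiply by the mixture weights:
  w_I·f_I = 0.08 × 0.312347 = 0.0249878
  w_II·f_II = 0.31 × 0.603834 = 0.187189
  w_III·f_III = 0.28 × 0.0372898 = 0.0104411
  w_IV·f_IV = 0.33 × 4.54342e-07 = 1.49933e-07
Marginal: 0.0249878 + 0.187189 + 0.0104411 + 1.49933e-07 = 0.222618
Responsibility of Component I: 0.0249878 / 0.222618 ≈ 0.1122

0.1122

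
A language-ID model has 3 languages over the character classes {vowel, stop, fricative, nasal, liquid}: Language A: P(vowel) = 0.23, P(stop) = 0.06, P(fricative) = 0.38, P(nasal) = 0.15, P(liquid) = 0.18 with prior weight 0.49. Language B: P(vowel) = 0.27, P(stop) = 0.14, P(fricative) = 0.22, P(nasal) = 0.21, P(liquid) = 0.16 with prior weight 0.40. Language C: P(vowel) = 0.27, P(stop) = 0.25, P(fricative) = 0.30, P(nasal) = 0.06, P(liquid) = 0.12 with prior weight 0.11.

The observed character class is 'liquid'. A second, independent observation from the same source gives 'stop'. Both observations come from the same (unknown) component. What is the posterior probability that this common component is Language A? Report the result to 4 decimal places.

0.3015

Apply Bayes' rule: the posterior for each component is proportional to its prior times its likelihood at x.
Since both observations come from the same component, the likelihood for component k is f_k(x₁)·f_k(x₂).
  f_A = [0.18] × [0.06] = 0.0108
  f_B = [0.16] × [0.14] = 0.0224
  f_C = [0.12] × [0.25] = 0.03
Multiply by the mixture weights:
  w_A·f_A = 0.49 × 0.0108 = 0.005292
  w_B·f_B = 0.40 × 0.0224 = 0.00896
  w_C·f_C = 0.11 × 0.03 = 0.0033
Evidence: 0.005292 + 0.00896 + 0.0033 = 0.017552
P(Language A | data) ≈ 0.3015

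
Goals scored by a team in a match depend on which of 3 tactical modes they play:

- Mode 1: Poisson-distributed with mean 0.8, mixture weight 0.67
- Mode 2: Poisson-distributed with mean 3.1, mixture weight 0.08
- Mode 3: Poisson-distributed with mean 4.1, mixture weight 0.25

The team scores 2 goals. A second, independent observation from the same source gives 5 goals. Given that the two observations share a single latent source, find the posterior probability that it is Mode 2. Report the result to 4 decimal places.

0.2465

By Bayes' theorem, P(k | x) = π_k f_k(x) / Σ_j π_j f_j(x).
Since both observations come from the same component, the likelihood for component k is f_k(x₁)·f_k(x₂).
  f_1 = [0.143785] × [0.00122697] = 0.00017642
  f_2 = [0.216461] × [0.107477] = 0.0232646
  f_3 = [0.139293] × [0.160004] = 0.0222875
Multiply by the mixture weights:
  π_1·f_1 = 0.67 × 0.00017642 = 0.000118201
  π_2·f_2 = 0.08 × 0.0232646 = 0.00186116
  π_3·f_3 = 0.25 × 0.0222875 = 0.00557187
Marginal: 0.000118201 + 0.00186116 + 0.00557187 = 0.00755124
So the posterior for Mode 2 is 0.00186116 / 0.00755124 ≈ 0.2465.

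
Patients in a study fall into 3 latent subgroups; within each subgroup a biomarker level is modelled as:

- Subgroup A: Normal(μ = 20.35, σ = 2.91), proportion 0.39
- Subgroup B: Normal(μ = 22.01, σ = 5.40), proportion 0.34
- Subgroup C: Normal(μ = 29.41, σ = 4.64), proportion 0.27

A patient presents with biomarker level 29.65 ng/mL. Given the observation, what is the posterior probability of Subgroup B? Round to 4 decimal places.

The responsibility of component k is P(Z=k) f_k(x) divided by Σ_j P(Z=j) f_j(x).
Component likelihoods at x = 29.65 ng/mL:
  f_A = (1/(2.91·√(2π)))·exp(−(29.65−20.35)²/(2·2.91²)) = 0.137094·exp(-5.10681) = 0.00083015
  f_B = (1/(5.40·√(2π)))·exp(−(29.65−22.01)²/(2·5.40²)) = 0.073878·exp(-1.00085) = 0.0271552
  f_C = (1/(4.64·√(2π)))·exp(−(29.65−29.41)²/(2·4.64²)) = 0.085979·exp(-0.00134) = 0.085864
Weight by the priors:
  P(Z=A)·f_A = 0.39 × 0.00083015 = 0.000323758
  P(Z=B)·f_B = 0.34 × 0.0271552 = 0.00923276
  P(Z=C)·f_C = 0.27 × 0.085864 = 0.0231833
Sum: 0.000323758 + 0.00923276 + 0.0231833 = 0.0327398
Responsibility of Subgroup B: 0.00923276 / 0.0327398 ≈ 0.2820

0.2820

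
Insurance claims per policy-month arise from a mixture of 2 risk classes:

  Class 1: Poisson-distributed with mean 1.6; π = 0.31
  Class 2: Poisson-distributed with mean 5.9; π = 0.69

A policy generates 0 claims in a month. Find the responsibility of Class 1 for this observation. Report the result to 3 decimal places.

The responsibility of component k is π_k f_k(x) divided by Σ_j π_j f_j(x).
Poisson probabilities:
  L_1 = 0.201897
  L_2 = 0.00273944
Weight by the priors:
  π_1·L_1 = 0.31 × 0.201897 = 0.0625879
  π_2·L_2 = 0.69 × 0.00273944 = 0.00189022
Sum: 0.0625879 + 0.00189022 = 0.0644781
P(Class 1 | 0 claims) = 0.0625879 / 0.0644781 ≈ 0.971

0.971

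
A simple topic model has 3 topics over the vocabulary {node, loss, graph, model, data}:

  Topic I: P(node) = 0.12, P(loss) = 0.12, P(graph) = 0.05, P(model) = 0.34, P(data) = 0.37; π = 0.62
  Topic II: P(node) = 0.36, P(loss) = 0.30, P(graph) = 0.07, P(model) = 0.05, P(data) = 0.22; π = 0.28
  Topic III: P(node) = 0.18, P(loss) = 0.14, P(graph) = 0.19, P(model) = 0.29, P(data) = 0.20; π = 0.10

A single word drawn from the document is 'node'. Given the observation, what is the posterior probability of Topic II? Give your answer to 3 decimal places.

Apply Bayes' rule: the posterior for each component is proportional to its prior times its likelihood at x.
Component likelihoods at x = 'node':
  f_I = P(node | comp) = 0.12
  f_II = P(node | comp) = 0.36
  f_III = P(node | comp) = 0.18
Unnormalised posteriors:
  P(Z=I)·f_I = 0.62 × 0.12 = 0.0744
  P(Z=II)·f_II = 0.28 × 0.36 = 0.1008
  P(Z=III)·f_III = 0.10 × 0.18 = 0.018
Denominator: 0.0744 + 0.1008 + 0.018 = 0.1932
P(Topic II | x) ≈ 0.522

0.522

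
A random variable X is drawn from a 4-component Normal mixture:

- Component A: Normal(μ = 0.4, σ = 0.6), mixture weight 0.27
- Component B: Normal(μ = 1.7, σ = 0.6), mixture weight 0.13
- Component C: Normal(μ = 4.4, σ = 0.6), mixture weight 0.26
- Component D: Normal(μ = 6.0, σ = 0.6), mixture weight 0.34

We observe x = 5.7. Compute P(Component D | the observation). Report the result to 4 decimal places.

The responsibility of component k is π_k f_k(x) divided by Σ_j π_j f_j(x).
Normal densities:
  f_A = 7.57255e-18
  f_B = 1.48515e-10
  f_C = 0.0635877
  f_D = 0.586776
Multiply by the mixture weights:
  π_A·f_A = 0.27 × 7.57255e-18 = 2.04459e-18
  π_B·f_B = 0.13 × 1.48515e-10 = 1.9307e-11
  π_C·f_C = 0.26 × 0.0635877 = 0.0165328
  π_D·f_D = 0.34 × 0.586776 = 0.199504
Sum: 2.04459e-18 + 1.9307e-11 + 0.0165328 + 0.199504 = 0.216036
Responsibility of Component D: 0.199504 / 0.216036 ≈ 0.9235

0.9235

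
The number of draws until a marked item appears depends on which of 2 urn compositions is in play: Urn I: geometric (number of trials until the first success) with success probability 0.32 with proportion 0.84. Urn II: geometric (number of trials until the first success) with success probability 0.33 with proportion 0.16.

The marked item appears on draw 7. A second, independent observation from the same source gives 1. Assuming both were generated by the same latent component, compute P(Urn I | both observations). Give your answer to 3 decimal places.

Posterior ∝ prior × likelihood, so P(k | x) ∝ w_k f_k(x); normalise over all components.
Since both observations come from the same component, the likelihood for component k is f_k(x₁)·f_k(x₂).
  p_I = [0.32·(1−0.32)^6 = 0.32·0.0988675 = 0.0316376] × [0.32] = 0.010124
  p_II = [0.33·(1−0.33)^6 = 0.33·0.0904584 = 0.0298513] × [0.33] = 0.00985092
Unnormalised posteriors:
  w_I·p_I = 0.84 × 0.010124 = 0.00850419
  w_II·p_II = 0.16 × 0.00985092 = 0.00157615
Normaliser: 0.00850419 + 0.00157615 = 0.0100803
P(Urn I | x) = 0.00850419 / 0.0100803 ≈ 0.844

0.844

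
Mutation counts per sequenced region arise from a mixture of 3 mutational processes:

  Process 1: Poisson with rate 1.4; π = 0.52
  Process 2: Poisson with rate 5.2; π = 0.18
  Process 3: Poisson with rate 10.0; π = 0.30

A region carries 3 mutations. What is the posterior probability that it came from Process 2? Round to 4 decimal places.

0.2764

The responsibility of component k is P(Z=k) f_k(x) divided by Σ_j P(Z=j) f_j(x).
Evaluate each component's likelihood at the observed value:
  p_1 = e^(−1.4)·1.4^3/3! = 0.112777
  p_2 = e^(−5.2)·5.2^3/3! = 0.129279
  p_3 = e^(−10.0)·10.0^3/3! = 0.00756665
Prior × likelihood for each component:
  P(Z=1)·p_1 = 0.52 × 0.112777 = 0.058644
  P(Z=2)·p_2 = 0.18 × 0.129279 = 0.0232702
  P(Z=3)·p_3 = 0.30 × 0.00756665 = 0.00227
Normaliser: 0.058644 + 0.0232702 + 0.00227 = 0.0841842
So the posterior for Process 2 is 0.0232702 / 0.0841842 ≈ 0.2764.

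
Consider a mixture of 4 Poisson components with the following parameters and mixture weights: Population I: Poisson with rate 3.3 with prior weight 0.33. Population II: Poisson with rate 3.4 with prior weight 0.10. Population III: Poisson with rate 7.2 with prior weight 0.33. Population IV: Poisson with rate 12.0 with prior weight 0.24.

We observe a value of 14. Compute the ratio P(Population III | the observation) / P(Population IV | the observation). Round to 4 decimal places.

Posterior odds = (w_i f_i(x)) / (w_j f_j(x)); the normalising sum cancels.
Evaluate each component's likelihood at the observed value:
  L_I = e^(−3.3)·3.3^14/14! = 7.68449e-06
  L_II = e^(−3.4)·3.4^14/14! = 1.05608e-05
  L_III = e^(−7.2)·7.2^14/14! = 0.00861641
  L_IV = e^(−12.0)·12.0^14/14! = 0.0904889
Posterior odds = (w_III·L_III) / (w_IV·L_IV) = (0.33·0.00861641) / (0.24·0.0904889) = 0.00284342 / 0.0217173 ≈ 0.1309

0.1309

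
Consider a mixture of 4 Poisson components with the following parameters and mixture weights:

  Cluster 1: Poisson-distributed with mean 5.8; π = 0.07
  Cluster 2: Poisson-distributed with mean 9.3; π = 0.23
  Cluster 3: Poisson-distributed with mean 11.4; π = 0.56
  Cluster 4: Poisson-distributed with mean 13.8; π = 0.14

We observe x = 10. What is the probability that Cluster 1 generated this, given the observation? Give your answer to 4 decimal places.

Apply Bayes' rule: the posterior for each component is proportional to its prior times its likelihood at x.
Evaluate each component's likelihood at the observed value:
  L_1 = e^(−5.8)·5.8^10/10! = 0.0359426
  L_2 = e^(−9.3)·9.3^10/10! = 0.121935
  L_3 = e^(−11.4)·11.4^10/10! = 0.114374
  L_4 = e^(−13.8)·13.8^10/10! = 0.0701074
Multiply by the mixture weights:
  P(Z=1)·L_1 = 0.07 × 0.0359426 = 0.00251598
  P(Z=2)·L_2 = 0.23 × 0.121935 = 0.028045
  P(Z=3)·L_3 = 0.56 × 0.114374 = 0.0640496
  P(Z=4)·L_4 = 0.14 × 0.0701074 = 0.00981504
Evidence: 0.00251598 + 0.028045 + 0.0640496 + 0.00981504 = 0.104426
So the posterior for Cluster 1 is 0.00251598 / 0.104426 ≈ 0.0241.

0.0241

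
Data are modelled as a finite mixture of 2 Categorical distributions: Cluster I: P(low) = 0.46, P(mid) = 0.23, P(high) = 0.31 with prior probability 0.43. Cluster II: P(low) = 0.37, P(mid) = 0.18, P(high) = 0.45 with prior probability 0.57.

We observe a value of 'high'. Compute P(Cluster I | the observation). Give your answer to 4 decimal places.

By Bayes' theorem, P(k | x) = w_k f_k(x) / Σ_j w_j f_j(x).
Component likelihoods at x = 'high':
  L_I = P(high | comp) = 0.31
  L_II = P(high | comp) = 0.45
Multiply by the mixture weights:
  w_I·L_I = 0.43 × 0.31 = 0.1333
  w_II·L_II = 0.57 × 0.45 = 0.2565
Marginal: 0.1333 + 0.2565 = 0.3898
So the posterior for Cluster I is 0.1333 / 0.3898 ≈ 0.3420.

0.3420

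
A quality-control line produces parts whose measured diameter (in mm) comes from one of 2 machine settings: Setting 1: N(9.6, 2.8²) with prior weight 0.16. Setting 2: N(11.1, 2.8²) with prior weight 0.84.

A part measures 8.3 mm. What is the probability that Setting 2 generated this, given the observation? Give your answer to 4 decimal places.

P(component k | x) = π_k·f_k(x) / marginal(x), where marginal(x) = Σ_j π_j·f_j(x).
Evaluate each component's likelihood at the observed value:
  f_1 = 0.127921
  f_2 = 0.0864181
Prior × likelihood for each component:
  π_1·f_1 = 0.16 × 0.127921 = 0.0204674
  π_2·f_2 = 0.84 × 0.0864181 = 0.0725912
Denominator: 0.0204674 + 0.0725912 = 0.0930587
P(Setting 2 | the observation) = 0.0725912 / 0.0930587 ≈ 0.7801

0.7801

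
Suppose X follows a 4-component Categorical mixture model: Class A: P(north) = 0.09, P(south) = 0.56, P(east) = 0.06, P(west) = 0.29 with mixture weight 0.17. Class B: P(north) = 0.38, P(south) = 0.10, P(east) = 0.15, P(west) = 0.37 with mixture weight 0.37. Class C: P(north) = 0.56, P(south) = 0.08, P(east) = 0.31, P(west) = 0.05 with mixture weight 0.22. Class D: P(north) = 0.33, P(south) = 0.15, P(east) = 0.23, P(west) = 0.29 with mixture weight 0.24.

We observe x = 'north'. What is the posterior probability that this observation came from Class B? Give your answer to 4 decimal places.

Posterior ∝ prior × likelihood, so P(k | x) ∝ w_k f_k(x); normalise over all components.
Evaluate each component's likelihood at the observed value:
  f_A = 0.09
  f_B = 0.38
  f_C = 0.56
  f_D = 0.33
Unnormalised posteriors:
  w_A·f_A = 0.17 × 0.09 = 0.0153
  w_B·f_B = 0.37 × 0.38 = 0.1406
  w_C·f_C = 0.22 × 0.56 = 0.1232
  w_D·f_D = 0.24 × 0.33 = 0.0792
Denominator: 0.0153 + 0.1406 + 0.1232 + 0.0792 = 0.3583
P(Class B | the observation) = 0.1406 / 0.3583 ≈ 0.3924

0.3924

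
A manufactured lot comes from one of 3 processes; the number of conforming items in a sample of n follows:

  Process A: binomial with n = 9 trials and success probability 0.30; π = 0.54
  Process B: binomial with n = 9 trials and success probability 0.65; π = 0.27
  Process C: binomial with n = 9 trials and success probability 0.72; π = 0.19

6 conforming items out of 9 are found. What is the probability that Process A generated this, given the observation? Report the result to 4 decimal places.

The responsibility of component k is π_k f_k(x) divided by Σ_j π_j f_j(x).
Binomial probabilities:
  p_A = C(9,6)·0.30^6·0.70^3 = 84·0.000729·0.343 = 0.0210039
  p_B = C(9,6)·0.65^6·0.35^3 = 84·0.0754189·0.042875 = 0.271621
  p_C = C(9,6)·0.72^6·0.28^3 = 84·0.139314·0.021952 = 0.256891
Unnormalised posteriors:
  π_A·p_A = 0.54 × 0.0210039 = 0.0113421
  π_B·p_B = 0.27 × 0.271621 = 0.0733377
  π_C·p_C = 0.19 × 0.256891 = 0.0488092
Marginal: 0.0113421 + 0.0733377 + 0.0488092 = 0.133489
So the posterior for Process A is 0.0113421 / 0.133489 ≈ 0.0850.

0.0850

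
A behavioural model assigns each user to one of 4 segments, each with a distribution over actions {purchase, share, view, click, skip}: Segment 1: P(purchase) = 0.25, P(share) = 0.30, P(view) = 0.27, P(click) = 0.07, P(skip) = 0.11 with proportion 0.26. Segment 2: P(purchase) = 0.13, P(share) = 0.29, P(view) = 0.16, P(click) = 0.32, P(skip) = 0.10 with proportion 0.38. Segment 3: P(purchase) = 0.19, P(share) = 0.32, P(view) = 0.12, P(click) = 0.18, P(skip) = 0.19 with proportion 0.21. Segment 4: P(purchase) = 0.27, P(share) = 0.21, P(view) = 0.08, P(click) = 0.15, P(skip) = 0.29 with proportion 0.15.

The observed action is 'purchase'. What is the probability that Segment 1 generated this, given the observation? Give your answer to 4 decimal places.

0.3337

Apply Bayes' rule: the posterior for each component is proportional to its prior times its likelihood at x.
Categorical probabilities:
  f_1 = 0.25
  f_2 = 0.13
  f_3 = 0.19
  f_4 = 0.27
Unnormalised posteriors:
  w_1·f_1 = 0.26 × 0.25 = 0.065
  w_2·f_2 = 0.38 × 0.13 = 0.0494
  w_3·f_3 = 0.21 × 0.19 = 0.0399
  w_4·f_4 = 0.15 × 0.27 = 0.0405
Evidence: 0.065 + 0.0494 + 0.0399 + 0.0405 = 0.1948
So the posterior for Segment 1 is 0.065 / 0.1948 ≈ 0.3337.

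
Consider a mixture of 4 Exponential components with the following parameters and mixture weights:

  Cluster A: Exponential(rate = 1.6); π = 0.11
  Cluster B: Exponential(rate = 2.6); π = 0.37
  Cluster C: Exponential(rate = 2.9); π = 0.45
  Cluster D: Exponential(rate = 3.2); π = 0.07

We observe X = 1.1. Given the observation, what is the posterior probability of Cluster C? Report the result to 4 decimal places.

0.3687

P(component k | x) = π_k·f_k(x) / marginal(x), where marginal(x) = Σ_j π_j·f_j(x).
Component likelihoods at x = 1.1:
  p_A = 0.275272
  p_B = 0.148899
  p_C = 0.119398
  p_D = 0.0947182
Prior × likelihood for each component:
  π_A·p_A = 0.11 × 0.275272 = 0.0302799
  π_B·p_B = 0.37 × 0.148899 = 0.0550925
  π_C·p_C = 0.45 × 0.119398 = 0.0537293
  π_D·p_D = 0.07 × 0.0947182 = 0.00663027
Denominator: 0.0302799 + 0.0550925 + 0.0537293 + 0.00663027 = 0.145732
Responsibility of Cluster C: 0.0537293 / 0.145732 ≈ 0.3687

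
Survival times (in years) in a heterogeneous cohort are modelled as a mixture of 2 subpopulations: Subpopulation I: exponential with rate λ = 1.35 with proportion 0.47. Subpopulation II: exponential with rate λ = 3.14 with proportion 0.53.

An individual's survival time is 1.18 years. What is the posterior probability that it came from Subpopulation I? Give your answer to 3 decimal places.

0.759

P(component k | x) = w_k·f_k(x) / marginal(x), where marginal(x) = Σ_j w_j·f_j(x).
Exponential densities:
  p_I = 0.274475
  p_II = 0.0772292
Multiply by the mixture weights:
  w_I·p_I = 0.47 × 0.274475 = 0.129003
  w_II·p_II = 0.53 × 0.0772292 = 0.0409315
Sum: 0.129003 + 0.0409315 = 0.169935
P(Subpopulation I | 1.18 years) = 0.129003 / 0.169935 ≈ 0.759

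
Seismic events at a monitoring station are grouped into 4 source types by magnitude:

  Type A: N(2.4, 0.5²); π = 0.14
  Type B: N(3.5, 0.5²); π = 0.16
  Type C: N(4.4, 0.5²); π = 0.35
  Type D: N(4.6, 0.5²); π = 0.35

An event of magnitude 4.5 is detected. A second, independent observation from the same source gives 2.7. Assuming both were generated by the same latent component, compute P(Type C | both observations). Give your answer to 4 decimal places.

0.1442

The responsibility of component k is π_k f_k(x) divided by Σ_j π_j f_j(x).
Since both observations come from the same component, the likelihood for component k is f_k(x₁)·f_k(x₂).
  f_A = [0.000117886] × [0.666449] = 7.85651e-05
  f_B = [0.107982] × [0.221842] = 0.0239549
  f_C = [0.782085] × [0.00246444] = 0.0019274
  f_D = [0.782085] × [0.000583894] = 0.000456655
Weight by the priors:
  π_A·f_A = 0.14 × 7.85651e-05 = 1.09991e-05
  π_B·f_B = 0.16 × 0.0239549 = 0.00383278
  π_C·f_C = 0.35 × 0.0019274 = 0.00067459
  π_D·f_D = 0.35 × 0.000456655 = 0.000159829
Sum: 1.09991e-05 + 0.00383278 + 0.00067459 + 0.000159829 = 0.0046782
P(Type C | data) ≈ 0.1442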